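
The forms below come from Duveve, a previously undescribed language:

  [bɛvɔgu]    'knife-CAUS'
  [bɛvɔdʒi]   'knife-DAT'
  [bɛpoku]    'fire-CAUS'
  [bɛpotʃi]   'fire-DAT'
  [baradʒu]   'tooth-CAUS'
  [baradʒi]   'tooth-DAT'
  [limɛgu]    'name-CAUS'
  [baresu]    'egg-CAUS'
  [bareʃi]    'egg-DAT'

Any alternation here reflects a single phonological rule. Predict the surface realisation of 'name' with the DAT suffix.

[limɛdʒi]

'knife' shows [g] ~ [dʒ] at the end of the stem ([bɛvɔgu] vs [bɛvɔdʒi]).
The stem 'tooth' ([baradʒu], [baradʒi]) shows [dʒ] unchanged in both environments, so [dʒ] cannot be basic with [g] derived before the CAUS suffix.
The underlying segment must be /g/; /k/, /g/ and /s/ become palato-alveolar [tʃ], [dʒ] and [ʃ] before a front vowel, yielding [dʒ] there.
From [limɛgu] the stem 'name' is /limɛg/; before a front vowel this yields [limɛdʒi].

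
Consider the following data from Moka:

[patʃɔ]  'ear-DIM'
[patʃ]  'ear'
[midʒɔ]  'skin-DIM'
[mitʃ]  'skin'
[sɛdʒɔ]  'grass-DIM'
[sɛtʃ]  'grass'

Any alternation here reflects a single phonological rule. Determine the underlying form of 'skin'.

'skin' shows [dʒ] ~ [tʃ] at the end of the stem ([midʒɔ] vs [mitʃ]).
The stem 'ear' ([patʃɔ], [patʃ]) shows [tʃ] unchanged in both environments, so [tʃ] cannot be basic with [dʒ] derived before the DIM suffix.
Therefore /dʒ/ is basic and [tʃ] is derived by word-final obstruent devoicing (voiced obstruents become voiceless word-finally).

/midʒ/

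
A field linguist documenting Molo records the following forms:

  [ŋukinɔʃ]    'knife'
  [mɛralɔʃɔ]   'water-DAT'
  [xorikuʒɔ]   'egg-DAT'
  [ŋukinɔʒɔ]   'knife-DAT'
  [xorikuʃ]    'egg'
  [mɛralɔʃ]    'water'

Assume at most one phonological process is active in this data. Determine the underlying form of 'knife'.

The stem for 'knife' ends in [ʃ] in [ŋukinɔʃ] but [ʒ] in [ŋukinɔʒɔ].
The stem 'water' ([mɛralɔʃ], [mɛralɔʃɔ]) shows [ʃ] unchanged in both environments, so [ʃ] cannot be basic with [ʒ] derived before the DAT suffix.
Therefore /ʒ/ is basic and [ʃ] is derived by word-final obstruent devoicing (voiced obstruents become voiceless word-finally).
The underlying form of 'knife' is therefore /ŋukinɔʒ/.

/ŋukinɔʒ/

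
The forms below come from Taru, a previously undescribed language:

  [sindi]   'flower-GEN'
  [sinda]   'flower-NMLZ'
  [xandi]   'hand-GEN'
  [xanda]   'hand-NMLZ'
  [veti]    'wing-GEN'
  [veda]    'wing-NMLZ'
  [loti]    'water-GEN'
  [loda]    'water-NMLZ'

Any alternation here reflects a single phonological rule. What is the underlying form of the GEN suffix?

The GEN suffix surfaces as [-di] and [-ti], depending on the final segment of the stem.
By contrast the NMLZ suffix keeps its initial [d] throughout — that segment must be underlying.
The GEN suffix is therefore /-ti/ underlyingly, with post-nasal voicing: voiceless stops become voiced after a nasal.

/-ti/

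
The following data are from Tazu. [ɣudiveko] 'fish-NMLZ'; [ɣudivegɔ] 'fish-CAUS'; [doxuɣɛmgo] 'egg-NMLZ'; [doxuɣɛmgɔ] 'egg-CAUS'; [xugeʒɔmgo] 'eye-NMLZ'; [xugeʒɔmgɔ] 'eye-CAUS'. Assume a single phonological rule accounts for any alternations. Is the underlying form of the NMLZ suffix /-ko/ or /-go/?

The NMLZ suffix surfaces as [-go] and [-ko], depending on the final segment of the stem.
The CAUS suffix, which begins with [g], is invariant after every stem; so [g] is not altered by any rule here.
So the underlying form is /-ko/, and voiceless stops become voiced after a nasal.

/-ko/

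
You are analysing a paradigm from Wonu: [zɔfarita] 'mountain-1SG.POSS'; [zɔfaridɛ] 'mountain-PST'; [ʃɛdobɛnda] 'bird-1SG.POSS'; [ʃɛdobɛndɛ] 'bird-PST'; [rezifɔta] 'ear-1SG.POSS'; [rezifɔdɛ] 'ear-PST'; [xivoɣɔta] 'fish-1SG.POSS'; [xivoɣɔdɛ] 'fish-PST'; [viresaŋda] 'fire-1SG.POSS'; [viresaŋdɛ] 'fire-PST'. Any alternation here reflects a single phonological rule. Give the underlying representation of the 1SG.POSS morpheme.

The 1SG.POSS morpheme has two allomorphs, [-da] and [-ta].
By contrast the PST suffix keeps its initial [d] throughout — that segment must be underlying.
So the underlying form is /-ta/, and voiceless stops become voiced after a nasal.

/-ta/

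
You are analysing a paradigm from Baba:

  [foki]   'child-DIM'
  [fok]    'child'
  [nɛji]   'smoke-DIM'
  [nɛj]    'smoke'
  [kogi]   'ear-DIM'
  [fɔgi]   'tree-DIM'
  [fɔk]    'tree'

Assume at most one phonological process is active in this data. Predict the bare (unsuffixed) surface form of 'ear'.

[kok]

'tree' shows [g] ~ [k] at the end of the stem ([fɔgi] vs [fɔk]).
The stem 'child' ([foki], [fok]) shows [k] unchanged in both environments, so [k] cannot be basic with [g] derived before the DIM suffix.
Therefore /g/ is basic and [k] is derived by word-final obstruent devoicing (voiced obstruents become voiceless word-finally).
The one attested form of 'ear', [kogi], shows underlying /kog/. Applying the same rule word-finally gives [kok].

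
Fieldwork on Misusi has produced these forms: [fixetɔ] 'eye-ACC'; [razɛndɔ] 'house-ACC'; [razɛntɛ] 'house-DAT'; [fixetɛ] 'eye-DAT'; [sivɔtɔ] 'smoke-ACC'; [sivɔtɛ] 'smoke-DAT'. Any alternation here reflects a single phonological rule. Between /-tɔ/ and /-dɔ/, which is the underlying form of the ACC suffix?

The ACC morpheme has two allomorphs, [-dɔ] and [-tɔ].
The DAT suffix, which begins with [t], is invariant after every stem; so [t] is not altered by any rule here.
The ACC suffix is therefore /-dɔ/ underlyingly, with post-vocalic devoicing: voiced stops become voiceless after a vowel.

/-dɔ/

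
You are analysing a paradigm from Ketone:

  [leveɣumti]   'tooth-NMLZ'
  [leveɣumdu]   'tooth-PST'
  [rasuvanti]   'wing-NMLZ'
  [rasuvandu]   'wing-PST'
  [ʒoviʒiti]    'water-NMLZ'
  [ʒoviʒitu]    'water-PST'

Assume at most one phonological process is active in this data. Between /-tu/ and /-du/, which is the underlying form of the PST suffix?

The PST suffix surfaces as [-du] and [-tu], depending on the final segment of the stem.
The NMLZ suffix, which begins with [t], is invariant after every stem; so [t] is not altered by any rule here.
The PST suffix is therefore /-du/ underlyingly, with post-vocalic devoicing: voiced stops become voiceless after a vowel.

/-du/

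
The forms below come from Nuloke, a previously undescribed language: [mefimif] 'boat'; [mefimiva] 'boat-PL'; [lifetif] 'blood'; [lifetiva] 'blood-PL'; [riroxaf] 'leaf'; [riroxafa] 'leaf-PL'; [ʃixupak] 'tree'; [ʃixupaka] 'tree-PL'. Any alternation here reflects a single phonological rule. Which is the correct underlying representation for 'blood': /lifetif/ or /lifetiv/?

The root 'blood' surfaces as [lifetif] and [lifetiva], with a stem-final [f] ~ [v] alternation.
Compare 'leaf', with invariant [f] in [riroxaf] and [riroxafa]: an analysis with underlying /f/ and a rule producing [v] before the PL suffix would wrongly predict alternation here too.
The underlying segment must be /v/; voiced obstruents become voiceless word-finally, yielding [f] there.

/lifetiv/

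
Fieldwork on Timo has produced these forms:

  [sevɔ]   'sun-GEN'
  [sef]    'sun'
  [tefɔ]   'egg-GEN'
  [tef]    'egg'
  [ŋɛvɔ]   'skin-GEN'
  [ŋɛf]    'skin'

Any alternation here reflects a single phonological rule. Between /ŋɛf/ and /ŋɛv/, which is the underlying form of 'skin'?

The stem for 'skin' ends in [v] in [ŋɛvɔ] but [f] in [ŋɛf].
The stem 'egg' ([tefɔ], [tef]) shows [f] unchanged in both environments, so [f] cannot be basic with [v] derived before the GEN suffix.
The alternation reflects word-final obstruent devoicing: voiced obstruents become voiceless word-finally. /v/ is underlying.

/ŋɛv/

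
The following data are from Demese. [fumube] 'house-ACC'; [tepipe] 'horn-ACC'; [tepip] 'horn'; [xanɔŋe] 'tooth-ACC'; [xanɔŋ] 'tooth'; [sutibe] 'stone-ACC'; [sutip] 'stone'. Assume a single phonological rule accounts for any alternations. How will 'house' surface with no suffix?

'stone' shows [b] ~ [p] at the end of the stem ([sutibe] vs [sutip]).
The stem 'horn' ([tepipe], [tepip]) shows [p] unchanged in both environments, so [p] cannot be basic with [b] derived before the ACC suffix.
So /b/ is underlying, and a rule of word-final obstruent devoicing — voiced obstruents become voiceless word-finally — gives [p].
The one attested form of 'house', [fumube], shows underlying /fumub/. Applying the same rule word-finally gives [fumup].

[fumup]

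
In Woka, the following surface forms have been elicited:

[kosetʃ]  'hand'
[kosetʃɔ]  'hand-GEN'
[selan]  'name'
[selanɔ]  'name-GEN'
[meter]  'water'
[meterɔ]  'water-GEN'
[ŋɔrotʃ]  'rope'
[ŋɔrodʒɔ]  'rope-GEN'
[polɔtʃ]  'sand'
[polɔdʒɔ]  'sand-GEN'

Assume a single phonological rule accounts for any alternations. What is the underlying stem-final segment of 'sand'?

'sand' shows [tʃ] ~ [dʒ] at the end of the stem ([polɔtʃ] vs [polɔdʒɔ]).
Compare 'hand', with invariant [tʃ] in [kosetʃ] and [kosetʃɔ]: an analysis with underlying /tʃ/ and a rule producing [dʒ] before the GEN suffix would wrongly predict alternation here too.
The alternation reflects word-final obstruent devoicing: voiced obstruents become voiceless word-finally. /dʒ/ is underlying.

/dʒ/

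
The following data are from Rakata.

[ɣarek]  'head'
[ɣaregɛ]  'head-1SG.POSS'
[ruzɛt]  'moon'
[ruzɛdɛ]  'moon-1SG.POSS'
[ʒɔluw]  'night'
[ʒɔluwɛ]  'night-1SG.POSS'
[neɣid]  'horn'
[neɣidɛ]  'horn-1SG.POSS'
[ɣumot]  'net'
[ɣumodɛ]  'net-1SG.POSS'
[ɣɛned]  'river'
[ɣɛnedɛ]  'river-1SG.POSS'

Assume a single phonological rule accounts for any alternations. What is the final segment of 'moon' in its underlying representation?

In [ruzɛt] and [ruzɛdɛ] the final segment of 'moon' alternates: [t] ~ [d].
The stem 'horn' ([neɣid], [neɣidɛ]) shows [d] unchanged in both environments, so [d] cannot be basic with [t] derived in isolation.
Therefore /t/ is basic and [d] is derived by intervocalic voicing (voiceless stops become voiced between vowels).

/t/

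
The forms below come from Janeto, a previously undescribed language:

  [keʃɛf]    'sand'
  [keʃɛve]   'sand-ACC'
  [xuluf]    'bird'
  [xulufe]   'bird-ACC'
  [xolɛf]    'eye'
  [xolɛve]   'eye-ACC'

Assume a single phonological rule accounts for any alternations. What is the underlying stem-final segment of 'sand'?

The root 'sand' surfaces as [keʃɛf] and [keʃɛve], with a stem-final [f] ~ [v] alternation.
The stem 'bird' ([xuluf], [xulufe]) shows [f] unchanged in both environments, so [f] cannot be basic with [v] derived before the ACC suffix.
The alternation reflects word-final obstruent devoicing: voiced obstruents become voiceless word-finally. /v/ is underlying.

/v/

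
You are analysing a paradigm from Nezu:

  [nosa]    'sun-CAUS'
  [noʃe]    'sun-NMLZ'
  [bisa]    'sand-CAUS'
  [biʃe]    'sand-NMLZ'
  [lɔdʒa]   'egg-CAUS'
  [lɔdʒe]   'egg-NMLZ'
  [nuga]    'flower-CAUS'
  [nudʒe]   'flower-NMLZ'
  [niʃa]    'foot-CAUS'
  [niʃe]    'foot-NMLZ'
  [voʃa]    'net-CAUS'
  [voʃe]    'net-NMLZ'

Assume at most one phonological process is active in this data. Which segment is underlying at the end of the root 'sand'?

The stem for 'sand' ends in [s] in [bisa] but [ʃ] in [biʃe].
The stem 'net' ([voʃa], [voʃe]) shows [ʃ] unchanged in both environments, so [ʃ] cannot be basic with [s] derived before the CAUS suffix.
So /s/ is underlying, and a rule of palatalization before a front vowel — /g/ and /s/ become palato-alveolar [dʒ] and [ʃ] before a front vowel — gives [ʃ].

/s/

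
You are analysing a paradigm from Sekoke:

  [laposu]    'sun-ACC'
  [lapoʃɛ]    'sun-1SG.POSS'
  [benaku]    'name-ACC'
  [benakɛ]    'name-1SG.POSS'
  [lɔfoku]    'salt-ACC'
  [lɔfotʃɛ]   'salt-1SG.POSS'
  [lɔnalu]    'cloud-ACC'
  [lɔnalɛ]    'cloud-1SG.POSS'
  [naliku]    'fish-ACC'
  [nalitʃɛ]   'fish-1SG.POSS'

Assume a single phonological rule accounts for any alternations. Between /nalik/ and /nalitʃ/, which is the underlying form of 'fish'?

The stem for 'fish' ends in [k] in [naliku] but [tʃ] in [nalitʃɛ].
The stem 'name' ([benaku], [benakɛ]) shows [k] unchanged in both environments, so [k] cannot be basic with [tʃ] derived before the 1SG.POSS suffix.
The alternation reflects depalatalization: palato-alveolar /tʃ/ and /ʃ/ become [k] and [s] when no front vowel follows. /tʃ/ is underlying.

/nalitʃ/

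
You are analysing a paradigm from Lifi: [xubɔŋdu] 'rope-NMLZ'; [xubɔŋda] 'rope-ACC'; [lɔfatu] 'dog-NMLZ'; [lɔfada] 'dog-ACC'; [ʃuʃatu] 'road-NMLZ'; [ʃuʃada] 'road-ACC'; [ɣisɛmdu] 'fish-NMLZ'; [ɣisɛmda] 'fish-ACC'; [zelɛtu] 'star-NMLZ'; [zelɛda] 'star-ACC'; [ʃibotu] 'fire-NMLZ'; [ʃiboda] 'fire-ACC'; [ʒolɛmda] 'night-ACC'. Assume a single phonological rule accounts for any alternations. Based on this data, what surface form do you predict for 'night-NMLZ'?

The NMLZ suffix surfaces as [-du] and [-tu], depending on the final segment of the stem.
By contrast the ACC suffix keeps its initial [d] throughout — that segment must be underlying.
So the underlying form is /-tu/, and voiceless stops become voiced after a nasal.
After 'night', which ends in a nasal, the suffix surfaces as [-du], giving [ʒolɛmdu].

[ʒolɛmdu]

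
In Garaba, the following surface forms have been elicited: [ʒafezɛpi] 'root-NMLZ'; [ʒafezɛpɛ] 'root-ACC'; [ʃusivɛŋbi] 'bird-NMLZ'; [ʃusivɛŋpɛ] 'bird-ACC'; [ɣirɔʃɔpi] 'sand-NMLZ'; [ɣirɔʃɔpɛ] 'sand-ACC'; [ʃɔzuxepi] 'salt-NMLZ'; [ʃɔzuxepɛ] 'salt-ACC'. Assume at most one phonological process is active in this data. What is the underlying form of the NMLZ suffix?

/-bi/

The NMLZ morpheme has two allomorphs, [-bi] and [-pi].
By contrast the ACC suffix keeps its initial [p] throughout — that segment must be underlying.
The NMLZ suffix is therefore /-bi/ underlyingly, with post-vocalic devoicing: voiced stops become voiceless after a vowel.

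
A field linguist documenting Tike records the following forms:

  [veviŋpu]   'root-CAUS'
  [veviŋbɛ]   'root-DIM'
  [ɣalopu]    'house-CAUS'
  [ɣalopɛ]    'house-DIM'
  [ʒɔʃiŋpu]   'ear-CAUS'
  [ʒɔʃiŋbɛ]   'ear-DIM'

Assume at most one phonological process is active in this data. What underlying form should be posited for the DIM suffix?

The DIM suffix surfaces as [-bɛ] and [-pɛ], depending on the final segment of the stem.
By contrast the CAUS suffix keeps its initial [p] throughout — that segment must be underlying.
The DIM suffix is therefore /-bɛ/ underlyingly, with post-vocalic devoicing: voiced stops become voiceless after a vowel.

/-bɛ/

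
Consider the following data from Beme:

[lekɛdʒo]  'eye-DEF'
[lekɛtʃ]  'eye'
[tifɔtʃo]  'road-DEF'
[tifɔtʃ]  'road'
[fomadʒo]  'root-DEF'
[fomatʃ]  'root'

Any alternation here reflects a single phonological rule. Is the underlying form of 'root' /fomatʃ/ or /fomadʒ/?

The stem for 'root' ends in [dʒ] in [fomadʒo] but [tʃ] in [fomatʃ].
The stem 'road' ([tifɔtʃo], [tifɔtʃ]) shows [tʃ] unchanged in both environments, so [tʃ] cannot be basic with [dʒ] derived before the DEF suffix.
Therefore /dʒ/ is basic and [tʃ] is derived by word-final obstruent devoicing (voiced obstruents become voiceless word-finally).

/fomadʒ/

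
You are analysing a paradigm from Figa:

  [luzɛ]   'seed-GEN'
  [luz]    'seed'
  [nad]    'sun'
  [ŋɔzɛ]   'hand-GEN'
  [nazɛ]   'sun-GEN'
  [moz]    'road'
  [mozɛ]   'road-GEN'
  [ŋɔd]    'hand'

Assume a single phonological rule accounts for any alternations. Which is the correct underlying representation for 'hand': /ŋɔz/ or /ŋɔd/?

'hand' shows [d] ~ [z] at the end of the stem ([ŋɔd] vs [ŋɔzɛ]).
The stem 'seed' ([luz], [luzɛ]) shows [z] unchanged in both environments, so [z] cannot be basic with [d] derived in isolation.
The alternation reflects intervocalic spirantization: voiced stops become fricatives between vowels. /d/ is underlying.

/ŋɔd/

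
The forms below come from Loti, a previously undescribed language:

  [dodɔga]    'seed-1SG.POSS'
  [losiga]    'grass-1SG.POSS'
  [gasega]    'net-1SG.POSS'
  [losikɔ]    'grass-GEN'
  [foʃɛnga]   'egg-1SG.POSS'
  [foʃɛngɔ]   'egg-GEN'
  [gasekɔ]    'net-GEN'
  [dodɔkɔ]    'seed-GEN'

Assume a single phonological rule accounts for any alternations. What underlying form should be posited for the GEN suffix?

The GEN suffix surfaces as [-gɔ] and [-kɔ], depending on the final segment of the stem.
By contrast the 1SG.POSS suffix keeps its initial [g] throughout — that segment must be underlying.
The GEN suffix is therefore /-kɔ/ underlyingly, with post-nasal voicing: voiceless stops become voiced after a nasal.

/-kɔ/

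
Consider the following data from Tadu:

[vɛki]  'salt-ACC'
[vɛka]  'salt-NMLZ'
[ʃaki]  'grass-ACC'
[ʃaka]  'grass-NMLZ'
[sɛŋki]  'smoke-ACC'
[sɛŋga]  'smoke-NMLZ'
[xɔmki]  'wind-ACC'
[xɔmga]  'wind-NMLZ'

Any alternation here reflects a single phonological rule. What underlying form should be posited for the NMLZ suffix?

/-ga/

The NMLZ suffix surfaces as [-ga] and [-ka], depending on the final segment of the stem.
By contrast the ACC suffix keeps its initial [k] throughout — that segment must be underlying.
The NMLZ suffix is therefore /-ga/ underlyingly, with post-vocalic devoicing: voiced stops become voiceless after a vowel.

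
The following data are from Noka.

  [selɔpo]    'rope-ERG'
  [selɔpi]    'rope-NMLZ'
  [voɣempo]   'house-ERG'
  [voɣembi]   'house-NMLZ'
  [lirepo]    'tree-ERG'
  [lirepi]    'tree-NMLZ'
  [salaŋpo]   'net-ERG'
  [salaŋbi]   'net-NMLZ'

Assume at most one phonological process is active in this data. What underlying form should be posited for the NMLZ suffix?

/-bi/

The NMLZ suffix surfaces as [-bi] and [-pi], depending on the final segment of the stem.
The ERG suffix, which begins with [p], is invariant after every stem; so [p] is not altered by any rule here.
The NMLZ suffix is therefore /-bi/ underlyingly, with post-vocalic devoicing: voiced stops become voiceless after a vowel.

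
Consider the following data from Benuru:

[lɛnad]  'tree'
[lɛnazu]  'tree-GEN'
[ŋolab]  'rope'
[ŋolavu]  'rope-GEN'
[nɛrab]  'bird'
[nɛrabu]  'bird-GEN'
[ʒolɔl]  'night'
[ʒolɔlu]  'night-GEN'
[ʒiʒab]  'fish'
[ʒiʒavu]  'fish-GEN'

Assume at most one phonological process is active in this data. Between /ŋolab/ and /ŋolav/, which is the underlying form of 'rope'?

/ŋolav/

The root 'rope' surfaces as [ŋolab] and [ŋolavu], with a stem-final [b] ~ [v] alternation.
But 'bird' keeps [b] in both environments ([nɛrab], [nɛrabu]), so there is no rule changing /b/ to [v] before the GEN suffix.
So /v/ is underlying, and a rule of word-final hardening — voiced fricatives become stops word-finally — gives [b].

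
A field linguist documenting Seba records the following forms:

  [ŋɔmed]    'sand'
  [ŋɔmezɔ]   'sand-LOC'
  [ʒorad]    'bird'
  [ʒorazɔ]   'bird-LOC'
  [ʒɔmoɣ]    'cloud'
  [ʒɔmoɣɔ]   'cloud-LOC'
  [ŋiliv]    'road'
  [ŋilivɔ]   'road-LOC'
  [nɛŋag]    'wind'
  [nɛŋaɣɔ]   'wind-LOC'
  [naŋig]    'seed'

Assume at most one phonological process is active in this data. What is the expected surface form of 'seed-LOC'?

The root 'wind' surfaces as [nɛŋag] and [nɛŋaɣɔ], with a stem-final [g] ~ [ɣ] alternation.
If /ɣ/ were underlying and a rule turned it into [g] in isolation, 'cloud' would also alternate; but it has [ɣ] in both [ʒɔmoɣ] and [ʒɔmoɣɔ].
The alternation reflects intervocalic spirantization: voiced stops become fricatives between vowels. /g/ is underlying.
From [naŋig] the stem 'seed' is /naŋig/; between vowels this yields [naŋiɣɔ].

[naŋiɣɔ]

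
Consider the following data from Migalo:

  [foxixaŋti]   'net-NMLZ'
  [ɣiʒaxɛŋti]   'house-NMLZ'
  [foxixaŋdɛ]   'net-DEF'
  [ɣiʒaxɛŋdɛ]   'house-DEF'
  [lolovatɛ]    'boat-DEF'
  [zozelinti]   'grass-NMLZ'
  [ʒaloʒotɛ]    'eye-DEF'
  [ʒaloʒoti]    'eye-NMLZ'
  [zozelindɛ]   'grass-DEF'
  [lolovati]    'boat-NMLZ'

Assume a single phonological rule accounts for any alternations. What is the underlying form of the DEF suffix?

/-dɛ/

The DEF suffix surfaces as [-dɛ] and [-tɛ], depending on the final segment of the stem.
The NMLZ suffix, which begins with [t], is invariant after every stem; so [t] is not altered by any rule here.
So the underlying form is /-dɛ/, and voiced stops become voiceless after a vowel.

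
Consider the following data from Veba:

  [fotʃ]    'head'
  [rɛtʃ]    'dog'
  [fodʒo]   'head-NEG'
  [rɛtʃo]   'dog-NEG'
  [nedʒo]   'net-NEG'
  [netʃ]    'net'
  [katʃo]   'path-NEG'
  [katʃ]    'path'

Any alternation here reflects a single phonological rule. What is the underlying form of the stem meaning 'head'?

The stem for 'head' ends in [tʃ] in [fotʃ] but [dʒ] in [fodʒo].
But 'dog' keeps [tʃ] in both environments ([rɛtʃ], [rɛtʃo]), so there is no rule changing /tʃ/ to [dʒ] before the NEG suffix.
The underlying segment must be /dʒ/; voiced obstruents become voiceless word-finally, yielding [tʃ] there.

/fodʒ/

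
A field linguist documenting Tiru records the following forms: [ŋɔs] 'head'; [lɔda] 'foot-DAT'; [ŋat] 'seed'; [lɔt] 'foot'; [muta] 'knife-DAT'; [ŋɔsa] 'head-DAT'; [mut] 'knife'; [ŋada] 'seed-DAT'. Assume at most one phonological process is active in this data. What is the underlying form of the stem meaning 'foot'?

The root 'foot' surfaces as [lɔt] and [lɔda], with a stem-final [t] ~ [d] alternation.
But 'knife' keeps [t] in both environments ([mut], [muta]), so there is no rule changing /t/ to [d] before the DAT suffix.
The alternation reflects word-final obstruent devoicing: voiced obstruents become voiceless word-finally. /d/ is underlying.

/lɔd/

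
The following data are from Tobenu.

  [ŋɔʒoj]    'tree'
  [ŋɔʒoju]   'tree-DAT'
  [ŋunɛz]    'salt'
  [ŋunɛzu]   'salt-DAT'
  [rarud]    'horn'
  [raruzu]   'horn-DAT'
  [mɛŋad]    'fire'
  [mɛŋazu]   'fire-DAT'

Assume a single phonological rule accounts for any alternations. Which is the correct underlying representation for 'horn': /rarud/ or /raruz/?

/rarud/

In [rarud] and [raruzu] the final segment of 'horn' alternates: [d] ~ [z].
But 'salt' keeps [z] in both environments ([ŋunɛz], [ŋunɛzu]), so there is no rule changing /z/ to [d] in isolation.
Therefore /d/ is basic and [z] is derived by intervocalic spirantization (voiced stops become fricatives between vowels).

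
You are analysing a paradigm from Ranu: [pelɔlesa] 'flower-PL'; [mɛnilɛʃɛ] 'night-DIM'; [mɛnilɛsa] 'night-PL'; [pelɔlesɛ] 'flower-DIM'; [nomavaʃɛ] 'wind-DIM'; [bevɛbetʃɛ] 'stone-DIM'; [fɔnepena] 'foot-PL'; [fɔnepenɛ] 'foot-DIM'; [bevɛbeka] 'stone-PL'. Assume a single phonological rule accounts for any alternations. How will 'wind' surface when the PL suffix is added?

[nomavasa]

'night' shows [s] ~ [ʃ] at the end of the stem ([mɛnilɛsa] vs [mɛnilɛʃɛ]).
The stem 'flower' ([pelɔlesa], [pelɔlesɛ]) shows [s] unchanged in both environments, so [s] cannot be basic with [ʃ] derived before the DIM suffix.
Therefore /ʃ/ is basic and [s] is derived by depalatalization (palato-alveolar /tʃ/ and /ʃ/ become [k] and [s] when no front vowel follows).
From [nomavaʃɛ] the stem 'wind' is /nomavaʃ/; when no front vowel follows this yields [nomavasa].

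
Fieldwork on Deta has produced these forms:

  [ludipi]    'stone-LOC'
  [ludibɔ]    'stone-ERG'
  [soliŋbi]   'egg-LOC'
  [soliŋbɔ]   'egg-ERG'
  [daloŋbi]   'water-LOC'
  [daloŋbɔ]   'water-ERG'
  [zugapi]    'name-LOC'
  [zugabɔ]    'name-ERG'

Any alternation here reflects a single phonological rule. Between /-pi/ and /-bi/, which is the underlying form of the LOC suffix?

/-pi/

The LOC suffix surfaces as [-bi] and [-pi], depending on the final segment of the stem.
By contrast the ERG suffix keeps its initial [b] throughout — that segment must be underlying.
The LOC suffix is therefore /-pi/ underlyingly, with post-nasal voicing: voiceless stops become voiced after a nasal.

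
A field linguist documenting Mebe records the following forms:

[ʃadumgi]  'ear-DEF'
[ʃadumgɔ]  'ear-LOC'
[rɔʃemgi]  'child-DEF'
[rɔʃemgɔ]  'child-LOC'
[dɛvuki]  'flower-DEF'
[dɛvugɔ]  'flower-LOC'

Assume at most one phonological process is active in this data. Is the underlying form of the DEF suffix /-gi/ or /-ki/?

The DEF morpheme has two allomorphs, [-gi] and [-ki].
The LOC suffix, which begins with [g], is invariant after every stem; so [g] is not altered by any rule here.
So the underlying form is /-ki/, and voiceless stops become voiced after a nasal.

/-ki/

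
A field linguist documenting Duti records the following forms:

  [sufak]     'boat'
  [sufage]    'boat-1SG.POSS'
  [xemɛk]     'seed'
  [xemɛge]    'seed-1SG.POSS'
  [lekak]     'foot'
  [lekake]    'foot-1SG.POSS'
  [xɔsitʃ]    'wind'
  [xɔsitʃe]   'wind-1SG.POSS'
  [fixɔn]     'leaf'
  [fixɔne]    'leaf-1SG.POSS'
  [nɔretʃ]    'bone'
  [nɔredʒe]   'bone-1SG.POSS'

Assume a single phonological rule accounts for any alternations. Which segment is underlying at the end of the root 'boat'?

/g/

The stem for 'boat' ends in [k] in [sufak] but [g] in [sufage].
Compare 'foot', with invariant [k] in [lekak] and [lekake]: an analysis with underlying /k/ and a rule producing [g] before the 1SG.POSS suffix would wrongly predict alternation here too.
The underlying segment must be /g/; voiced obstruents become voiceless word-finally, yielding [k] there.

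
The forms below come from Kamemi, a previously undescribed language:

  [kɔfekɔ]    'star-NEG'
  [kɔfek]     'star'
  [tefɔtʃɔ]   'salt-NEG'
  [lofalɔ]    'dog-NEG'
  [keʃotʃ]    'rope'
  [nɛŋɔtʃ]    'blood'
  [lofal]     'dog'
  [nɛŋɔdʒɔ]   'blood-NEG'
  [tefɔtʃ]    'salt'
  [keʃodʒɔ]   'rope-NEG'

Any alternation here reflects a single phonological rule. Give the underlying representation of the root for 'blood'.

/nɛŋɔdʒ/

In [nɛŋɔdʒɔ] and [nɛŋɔtʃ] the final segment of 'blood' alternates: [dʒ] ~ [tʃ].
If /tʃ/ were underlying and a rule turned it into [dʒ] before the NEG suffix, 'salt' would also alternate; but it has [tʃ] in both [tefɔtʃɔ] and [tefɔtʃ].
The alternation reflects word-final obstruent devoicing: voiced obstruents become voiceless word-finally. /dʒ/ is underlying.
Hence 'blood' is /nɛŋɔdʒ/ underlyingly.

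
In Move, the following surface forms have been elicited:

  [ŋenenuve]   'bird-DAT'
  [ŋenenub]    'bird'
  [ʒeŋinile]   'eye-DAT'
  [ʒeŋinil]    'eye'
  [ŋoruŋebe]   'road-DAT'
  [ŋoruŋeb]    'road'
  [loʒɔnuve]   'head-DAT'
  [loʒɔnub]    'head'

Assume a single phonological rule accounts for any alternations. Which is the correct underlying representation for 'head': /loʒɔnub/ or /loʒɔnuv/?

/loʒɔnuv/

The root 'head' surfaces as [loʒɔnuve] and [loʒɔnub], with a stem-final [v] ~ [b] alternation.
Compare 'road', with invariant [b] in [ŋoruŋebe] and [ŋoruŋeb]: an analysis with underlying /b/ and a rule producing [v] before the DAT suffix would wrongly predict alternation here too.
The underlying segment must be /v/; voiced fricatives become stops word-finally, yielding [b] there.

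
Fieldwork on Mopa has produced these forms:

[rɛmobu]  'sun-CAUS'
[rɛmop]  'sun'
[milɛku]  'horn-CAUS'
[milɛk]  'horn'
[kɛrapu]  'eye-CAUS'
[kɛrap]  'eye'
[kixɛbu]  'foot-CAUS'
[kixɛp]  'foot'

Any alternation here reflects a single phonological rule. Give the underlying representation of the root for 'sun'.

/rɛmob/

The stem for 'sun' ends in [b] in [rɛmobu] but [p] in [rɛmop].
But 'eye' keeps [p] in both environments ([kɛrapu], [kɛrap]), so there is no rule changing /p/ to [b] before the CAUS suffix.
The alternation reflects word-final obstruent devoicing: voiced obstruents become voiceless word-finally. /b/ is underlying.
The underlying form of 'sun' is therefore /rɛmob/.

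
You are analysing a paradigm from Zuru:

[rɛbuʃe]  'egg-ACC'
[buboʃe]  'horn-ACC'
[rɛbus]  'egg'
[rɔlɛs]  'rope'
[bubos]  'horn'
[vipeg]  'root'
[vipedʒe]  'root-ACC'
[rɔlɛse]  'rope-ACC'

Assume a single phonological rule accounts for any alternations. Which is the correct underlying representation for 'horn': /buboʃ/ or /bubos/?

/buboʃ/

'horn' shows [s] ~ [ʃ] at the end of the stem ([bubos] vs [buboʃe]).
If /s/ were underlying and a rule turned it into [ʃ] before the ACC suffix, 'rope' would also alternate; but it has [s] in both [rɔlɛs] and [rɔlɛse].
So /ʃ/ is underlying, and a rule of depalatalization — palato-alveolar /dʒ/ and /ʃ/ become [g] and [s] when no front vowel follows — gives [s].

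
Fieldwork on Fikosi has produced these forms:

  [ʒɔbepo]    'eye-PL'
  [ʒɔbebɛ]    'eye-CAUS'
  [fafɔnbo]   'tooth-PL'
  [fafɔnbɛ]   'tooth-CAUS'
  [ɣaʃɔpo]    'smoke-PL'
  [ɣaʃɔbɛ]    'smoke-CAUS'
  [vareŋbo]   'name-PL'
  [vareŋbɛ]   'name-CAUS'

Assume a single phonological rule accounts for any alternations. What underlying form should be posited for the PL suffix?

/-po/

The PL morpheme has two allomorphs, [-bo] and [-po].
The CAUS suffix, which begins with [b], is invariant after every stem; so [b] is not altered by any rule here.
So the underlying form is /-po/, and voiceless stops become voiced after a nasal.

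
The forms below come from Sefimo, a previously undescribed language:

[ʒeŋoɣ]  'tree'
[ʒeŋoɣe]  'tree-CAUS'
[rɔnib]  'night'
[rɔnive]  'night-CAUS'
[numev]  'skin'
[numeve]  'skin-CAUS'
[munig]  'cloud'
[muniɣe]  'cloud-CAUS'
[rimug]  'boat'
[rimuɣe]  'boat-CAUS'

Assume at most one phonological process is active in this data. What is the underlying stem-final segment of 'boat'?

The root 'boat' surfaces as [rimug] and [rimuɣe], with a stem-final [g] ~ [ɣ] alternation.
Compare 'tree', with invariant [ɣ] in [ʒeŋoɣ] and [ʒeŋoɣe]: an analysis with underlying /ɣ/ and a rule producing [g] in isolation would wrongly predict alternation here too.
The underlying segment must be /g/; voiced stops become fricatives between vowels, yielding [ɣ] there.

/g/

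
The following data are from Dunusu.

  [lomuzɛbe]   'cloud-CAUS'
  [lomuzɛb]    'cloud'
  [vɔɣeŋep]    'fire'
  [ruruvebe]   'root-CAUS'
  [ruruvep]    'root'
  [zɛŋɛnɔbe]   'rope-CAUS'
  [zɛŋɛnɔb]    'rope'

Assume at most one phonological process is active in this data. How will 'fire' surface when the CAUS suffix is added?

[vɔɣeŋebe]

'root' shows [b] ~ [p] at the end of the stem ([ruruvebe] vs [ruruvep]).
But 'cloud' keeps [b] in both environments ([lomuzɛbe], [lomuzɛb]), so there is no rule changing /b/ to [p] in isolation.
The underlying segment must be /p/; voiceless stops become voiced between vowels, yielding [b] there.
From [vɔɣeŋep] the stem 'fire' is /vɔɣeŋep/; between vowels this yields [vɔɣeŋebe].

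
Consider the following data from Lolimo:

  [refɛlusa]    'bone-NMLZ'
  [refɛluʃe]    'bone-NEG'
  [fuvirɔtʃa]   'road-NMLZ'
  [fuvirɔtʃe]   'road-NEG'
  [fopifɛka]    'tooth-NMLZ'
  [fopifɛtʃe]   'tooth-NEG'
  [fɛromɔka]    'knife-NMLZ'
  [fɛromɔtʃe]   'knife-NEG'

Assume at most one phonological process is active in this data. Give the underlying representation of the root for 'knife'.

/fɛromɔk/

The root 'knife' surfaces as [fɛromɔka] and [fɛromɔtʃe], with a stem-final [k] ~ [tʃ] alternation.
Compare 'road', with invariant [tʃ] in [fuvirɔtʃa] and [fuvirɔtʃe]: an analysis with underlying /tʃ/ and a rule producing [k] before the NMLZ suffix would wrongly predict alternation here too.
Therefore /k/ is basic and [tʃ] is derived by palatalization before a front vowel (/k/ and /s/ become palato-alveolar [tʃ] and [ʃ] before a front vowel).
So 'knife' = /fɛromɔk/.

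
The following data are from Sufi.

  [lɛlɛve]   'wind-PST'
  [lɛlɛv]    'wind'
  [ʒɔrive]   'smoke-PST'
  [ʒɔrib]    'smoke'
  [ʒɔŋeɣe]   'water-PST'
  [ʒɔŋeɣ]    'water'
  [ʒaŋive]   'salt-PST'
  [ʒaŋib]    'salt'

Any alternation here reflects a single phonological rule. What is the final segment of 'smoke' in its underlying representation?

In [ʒɔrive] and [ʒɔrib] the final segment of 'smoke' alternates: [v] ~ [b].
If /v/ were underlying and a rule turned it into [b] in isolation, 'wind' would also alternate; but it has [v] in both [lɛlɛve] and [lɛlɛv].
So /b/ is underlying, and a rule of intervocalic spirantization — voiced stops become fricatives between vowels — gives [v].

/b/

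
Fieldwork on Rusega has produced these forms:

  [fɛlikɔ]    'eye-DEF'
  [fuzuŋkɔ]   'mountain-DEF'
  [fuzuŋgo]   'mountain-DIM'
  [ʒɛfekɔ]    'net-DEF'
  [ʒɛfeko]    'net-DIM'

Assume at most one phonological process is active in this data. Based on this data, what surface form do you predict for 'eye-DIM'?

[fɛliko]

The DIM suffix surfaces as [-go] and [-ko], depending on the final segment of the stem.
The DEF suffix, which begins with [k], is invariant after every stem; so [k] is not altered by any rule here.
So the underlying form is /-go/, and voiced stops become voiceless after a vowel.
After 'eye', which ends in a vowel, the suffix surfaces as [-ko], giving [fɛliko].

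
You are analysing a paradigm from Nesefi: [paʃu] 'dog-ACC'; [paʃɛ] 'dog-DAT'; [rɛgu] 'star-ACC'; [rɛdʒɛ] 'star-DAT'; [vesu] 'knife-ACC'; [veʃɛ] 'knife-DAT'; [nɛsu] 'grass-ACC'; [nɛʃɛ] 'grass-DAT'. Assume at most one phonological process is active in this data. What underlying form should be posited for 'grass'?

/nɛs/

'grass' shows [s] ~ [ʃ] at the end of the stem ([nɛsu] vs [nɛʃɛ]).
The stem 'dog' ([paʃu], [paʃɛ]) shows [ʃ] unchanged in both environments, so [ʃ] cannot be basic with [s] derived before the ACC suffix.
The alternation reflects palatalization before a front vowel: /g/ and /s/ become palato-alveolar [dʒ] and [ʃ] before a front vowel. /s/ is underlying.
Hence 'grass' is /nɛs/ underlyingly.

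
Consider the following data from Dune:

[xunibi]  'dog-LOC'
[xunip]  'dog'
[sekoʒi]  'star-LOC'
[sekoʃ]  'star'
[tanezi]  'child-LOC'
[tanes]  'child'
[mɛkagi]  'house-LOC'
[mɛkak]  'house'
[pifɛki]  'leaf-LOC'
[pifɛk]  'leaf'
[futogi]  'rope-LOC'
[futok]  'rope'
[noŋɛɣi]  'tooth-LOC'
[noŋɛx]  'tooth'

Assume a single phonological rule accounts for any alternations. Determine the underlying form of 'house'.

/mɛkag/

The root 'house' surfaces as [mɛkagi] and [mɛkak], with a stem-final [g] ~ [k] alternation.
Compare 'leaf', with invariant [k] in [pifɛki] and [pifɛk]: an analysis with underlying /k/ and a rule producing [g] before the LOC suffix would wrongly predict alternation here too.
The alternation reflects word-final obstruent devoicing: voiced obstruents become voiceless word-finally. /g/ is underlying.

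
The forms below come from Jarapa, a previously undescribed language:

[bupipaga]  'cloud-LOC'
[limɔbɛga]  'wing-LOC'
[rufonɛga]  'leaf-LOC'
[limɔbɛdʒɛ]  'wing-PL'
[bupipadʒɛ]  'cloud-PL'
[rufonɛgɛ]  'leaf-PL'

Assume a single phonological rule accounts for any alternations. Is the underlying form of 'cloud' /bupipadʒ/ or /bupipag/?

/bupipadʒ/

The stem for 'cloud' ends in [dʒ] in [bupipadʒɛ] but [g] in [bupipaga].
Compare 'leaf', with invariant [g] in [rufonɛgɛ] and [rufonɛga]: an analysis with underlying /g/ and a rule producing [dʒ] before the PL suffix would wrongly predict alternation here too.
Therefore /dʒ/ is basic and [g] is derived by depalatalization (palato-alveolar /dʒ/ becomes [g] when no front vowel follows).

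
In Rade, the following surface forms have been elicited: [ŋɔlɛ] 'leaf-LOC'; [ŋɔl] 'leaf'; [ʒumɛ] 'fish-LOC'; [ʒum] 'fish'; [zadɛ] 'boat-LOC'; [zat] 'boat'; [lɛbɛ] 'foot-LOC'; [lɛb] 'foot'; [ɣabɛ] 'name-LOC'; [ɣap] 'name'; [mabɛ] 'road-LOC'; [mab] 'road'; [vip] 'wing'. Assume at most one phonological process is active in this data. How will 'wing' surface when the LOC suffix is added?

'name' shows [b] ~ [p] at the end of the stem ([ɣabɛ] vs [ɣap]).
Compare 'foot', with invariant [b] in [lɛbɛ] and [lɛb]: an analysis with underlying /b/ and a rule producing [p] in isolation would wrongly predict alternation here too.
Therefore /p/ is basic and [b] is derived by intervocalic voicing (voiceless stops become voiced between vowels).
The one attested form of 'wing', [vip], shows underlying /vip/. Applying the same rule between vowels gives [vibɛ].

[vibɛ]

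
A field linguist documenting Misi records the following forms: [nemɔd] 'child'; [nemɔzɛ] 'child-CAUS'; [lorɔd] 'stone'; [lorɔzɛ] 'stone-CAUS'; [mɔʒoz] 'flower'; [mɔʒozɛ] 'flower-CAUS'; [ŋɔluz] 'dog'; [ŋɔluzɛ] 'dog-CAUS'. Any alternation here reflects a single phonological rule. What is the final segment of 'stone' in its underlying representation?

/d/

The root 'stone' surfaces as [lorɔd] and [lorɔzɛ], with a stem-final [d] ~ [z] alternation.
Compare 'flower', with invariant [z] in [mɔʒoz] and [mɔʒozɛ]: an analysis with underlying /z/ and a rule producing [d] in isolation would wrongly predict alternation here too.
The alternation reflects intervocalic spirantization: voiced stops become fricatives between vowels. /d/ is underlying.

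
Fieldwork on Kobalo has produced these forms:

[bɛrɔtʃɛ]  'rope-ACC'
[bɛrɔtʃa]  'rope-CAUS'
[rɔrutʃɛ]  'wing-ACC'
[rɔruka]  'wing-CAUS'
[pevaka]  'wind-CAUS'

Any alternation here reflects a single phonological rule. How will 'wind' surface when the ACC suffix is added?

The root 'wing' surfaces as [rɔrutʃɛ] and [rɔruka], with a stem-final [tʃ] ~ [k] alternation.
Compare 'rope', with invariant [tʃ] in [bɛrɔtʃɛ] and [bɛrɔtʃa]: an analysis with underlying /tʃ/ and a rule producing [k] before the CAUS suffix would wrongly predict alternation here too.
Therefore /k/ is basic and [tʃ] is derived by palatalization before a front vowel (/k/ becomes palato-alveolar [tʃ] before a front vowel).
From [pevaka] the stem 'wind' is /pevak/; before a front vowel this yields [pevatʃɛ].

[pevatʃɛ]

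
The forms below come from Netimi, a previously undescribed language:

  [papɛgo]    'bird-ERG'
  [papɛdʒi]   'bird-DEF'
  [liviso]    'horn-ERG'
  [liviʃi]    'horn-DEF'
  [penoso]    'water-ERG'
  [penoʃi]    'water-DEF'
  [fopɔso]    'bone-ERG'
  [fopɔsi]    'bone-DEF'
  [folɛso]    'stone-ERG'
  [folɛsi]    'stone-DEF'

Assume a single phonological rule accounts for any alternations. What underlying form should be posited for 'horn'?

/liviʃ/

In [liviso] and [liviʃi] the final segment of 'horn' alternates: [s] ~ [ʃ].
The stem 'bone' ([fopɔso], [fopɔsi]) shows [s] unchanged in both environments, so [s] cannot be basic with [ʃ] derived before the DEF suffix.
Therefore /ʃ/ is basic and [s] is derived by depalatalization (palato-alveolar /dʒ/ and /ʃ/ become [g] and [s] when no front vowel follows).
The underlying form of 'horn' is therefore /liviʃ/.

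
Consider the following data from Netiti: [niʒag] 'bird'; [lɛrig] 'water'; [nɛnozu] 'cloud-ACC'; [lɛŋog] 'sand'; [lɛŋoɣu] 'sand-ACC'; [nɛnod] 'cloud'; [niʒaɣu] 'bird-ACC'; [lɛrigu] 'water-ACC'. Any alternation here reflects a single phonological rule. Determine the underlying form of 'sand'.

/lɛŋoɣ/

The stem for 'sand' ends in [g] in [lɛŋog] but [ɣ] in [lɛŋoɣu].
The stem 'water' ([lɛrig], [lɛrigu]) shows [g] unchanged in both environments, so [g] cannot be basic with [ɣ] derived before the ACC suffix.
The underlying segment must be /ɣ/; voiced fricatives become stops word-finally, yielding [g] there.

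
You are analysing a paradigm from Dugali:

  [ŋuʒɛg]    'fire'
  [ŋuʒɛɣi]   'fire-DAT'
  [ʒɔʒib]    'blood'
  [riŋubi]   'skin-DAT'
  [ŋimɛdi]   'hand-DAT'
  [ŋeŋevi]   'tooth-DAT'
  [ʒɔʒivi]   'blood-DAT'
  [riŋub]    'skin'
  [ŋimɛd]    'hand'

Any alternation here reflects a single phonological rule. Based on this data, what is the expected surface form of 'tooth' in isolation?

The stem for 'blood' ends in [v] in [ʒɔʒivi] but [b] in [ʒɔʒib].
If /b/ were underlying and a rule turned it into [v] before the DAT suffix, 'skin' would also alternate; but it has [b] in both [riŋubi] and [riŋub].
So /v/ is underlying, and a rule of word-final hardening — voiced fricatives become stops word-finally — gives [b].
The one attested form of 'tooth', [ŋeŋevi], shows underlying /ŋeŋev/. Applying the same rule word-finally gives [ŋeŋeb].

[ŋeŋeb]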